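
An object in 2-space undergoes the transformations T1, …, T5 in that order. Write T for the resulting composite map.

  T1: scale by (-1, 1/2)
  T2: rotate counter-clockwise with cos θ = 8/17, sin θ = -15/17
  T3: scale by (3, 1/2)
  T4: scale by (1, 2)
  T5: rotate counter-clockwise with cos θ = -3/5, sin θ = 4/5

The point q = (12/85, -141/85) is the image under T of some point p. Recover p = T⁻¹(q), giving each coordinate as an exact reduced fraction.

p = (1, 0)

T1 = [-1 0 0; 0 1/2 0; 0 0 1]
T2·T1 = [-8/17 15/34 0; 15/17 4/17 0; 0 0 1]
T3·…·T1 = [-24/17 45/34 0; 15/34 2/17 0; 0 0 1]
T4·…·T1 = [-24/17 45/34 0; 15/17 4/17 0; 0 0 1]
T5·…·T1 = [12/85 -167/170 0; -141/85 78/85 0; 0 0 1]
det M = -3/2; M⁻¹ = [-52/85 -167/255 0; -94/85 -8/85 0; 0 0 1]
M⁻¹ · (12/85, -141/85)ᵀ = (1, 0)ᵀ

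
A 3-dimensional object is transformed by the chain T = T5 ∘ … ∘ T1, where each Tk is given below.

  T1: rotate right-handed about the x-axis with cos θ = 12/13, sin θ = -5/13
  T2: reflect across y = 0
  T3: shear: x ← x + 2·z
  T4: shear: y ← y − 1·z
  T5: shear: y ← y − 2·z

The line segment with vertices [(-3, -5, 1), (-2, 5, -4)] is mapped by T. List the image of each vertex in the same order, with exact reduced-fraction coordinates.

T1 rotate right-handed about the x-axis with cos θ = 12/13, sin θ = -5/13: (-3, -5, 1) → (-3, -55/13, 37/13); (-2, 5, -4) → (-2, 40/13, -73/13)
T2 reflect across y = 0: (-3, -55/13, 37/13) → (-3, 55/13, 37/13); (-2, 40/13, -73/13) → (-2, -40/13, -73/13)
T3 shear: x ← x + 2·z: (-3, 55/13, 37/13) → (35/13, 55/13, 37/13); (-2, -40/13, -73/13) → (-172/13, -40/13, -73/13)
T4 shear: y ← y − 1·z: (35/13, 55/13, 37/13) → (35/13, 18/13, 37/13); (-172/13, -40/13, -73/13) → (-172/13, 33/13, -73/13)
T5 shear: y ← y − 2·z: (35/13, 18/13, 37/13) → (35/13, -56/13, 37/13); (-172/13, 33/13, -73/13) → (-172/13, 179/13, -73/13)

image vertices: (35/13, -56/13, 37/13), (-172/13, 179/13, -73/13)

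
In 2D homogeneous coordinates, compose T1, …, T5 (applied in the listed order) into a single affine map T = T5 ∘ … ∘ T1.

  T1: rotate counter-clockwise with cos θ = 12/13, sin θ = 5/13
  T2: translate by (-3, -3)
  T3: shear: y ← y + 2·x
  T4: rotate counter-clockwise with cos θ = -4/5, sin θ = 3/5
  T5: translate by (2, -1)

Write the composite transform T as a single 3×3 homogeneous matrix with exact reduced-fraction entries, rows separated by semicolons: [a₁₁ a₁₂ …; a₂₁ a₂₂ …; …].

T = [-27/13 14/65 49/5; -16/13 -23/65 22/5; 0 0 1]

T1 = [12/13 -5/13 0; 5/13 12/13 0; 0 0 1]
T2·T1 = [12/13 -5/13 -3; 5/13 12/13 -3; 0 0 1]
T3·…·T1 = [12/13 -5/13 -3; 29/13 2/13 -9; 0 0 1]
T4·…·T1 = [-27/13 14/65 39/5; -16/13 -23/65 27/5; 0 0 1]
T5·…·T1 = [-27/13 14/65 49/5; -16/13 -23/65 22/5; 0 0 1]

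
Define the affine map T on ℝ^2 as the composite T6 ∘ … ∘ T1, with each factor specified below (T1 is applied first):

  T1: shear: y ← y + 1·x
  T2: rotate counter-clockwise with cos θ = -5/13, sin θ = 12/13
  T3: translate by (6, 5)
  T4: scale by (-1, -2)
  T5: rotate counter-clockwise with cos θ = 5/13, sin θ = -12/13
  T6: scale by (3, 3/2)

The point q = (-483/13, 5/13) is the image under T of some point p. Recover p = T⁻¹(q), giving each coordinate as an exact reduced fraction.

p = (1, -1/3)

T1 = [1 0 0; 1 1 0; 0 0 1]
T2·T1 = [-17/13 -12/13 0; 7/13 -5/13 0; 0 0 1]
T3·…·T1 = [-17/13 -12/13 6; 7/13 -5/13 5; 0 0 1]
T4·…·T1 = [17/13 12/13 -6; -14/13 10/13 -10; 0 0 1]
T5·…·T1 = [-83/169 180/169 -150/13; -274/169 -94/169 22/13; 0 0 1]
T6·…·T1 = [-249/169 540/169 -450/13; -411/169 -141/169 33/13; 0 0 1]
det M = 9; M⁻¹ = [-47/507 -60/169 -30/13; 137/507 -83/507 127/13; 0 0 1]
M⁻¹ · (-483/13, 5/13)ᵀ = (1, -1/3)ᵀ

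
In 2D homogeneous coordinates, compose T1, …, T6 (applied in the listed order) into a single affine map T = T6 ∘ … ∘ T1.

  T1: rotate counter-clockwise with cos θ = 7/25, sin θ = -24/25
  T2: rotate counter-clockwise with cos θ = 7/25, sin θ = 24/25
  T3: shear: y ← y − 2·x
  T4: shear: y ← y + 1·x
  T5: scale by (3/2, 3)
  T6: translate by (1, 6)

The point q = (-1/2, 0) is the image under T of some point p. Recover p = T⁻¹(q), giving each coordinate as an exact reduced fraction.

p = (-1, -3)

T1 = [7/25 24/25 0; -24/25 7/25 0; 0 0 1]
T2·T1 = [1 0 0; 0 1 0; 0 0 1]
T3·…·T1 = [1 0 0; -2 1 0; 0 0 1]
T4·…·T1 = [1 0 0; -1 1 0; 0 0 1]
T5·…·T1 = [3/2 0 0; -3 3 0; 0 0 1]
T6·…·T1 = [3/2 0 1; -3 3 6; 0 0 1]
det M = 9/2; M⁻¹ = [2/3 0 -2/3; 2/3 1/3 -8/3; 0 0 1]
M⁻¹ · (-1/2, 0)ᵀ = (-1, -3)ᵀ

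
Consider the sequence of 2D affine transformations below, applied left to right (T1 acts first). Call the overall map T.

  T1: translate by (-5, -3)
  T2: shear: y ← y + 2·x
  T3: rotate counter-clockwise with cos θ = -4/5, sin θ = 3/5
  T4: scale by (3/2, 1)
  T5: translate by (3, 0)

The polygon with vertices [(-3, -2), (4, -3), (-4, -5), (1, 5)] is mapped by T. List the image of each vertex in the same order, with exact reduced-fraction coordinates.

T1 translate by (-5, -3): (-3, -2) → (-8, -5); (4, -3) → (-1, -6); (-4, -5) → (-9, -8); (1, 5) → (-4, 2)
T2 shear: y ← y + 2·x: (-8, -5) → (-8, -21); (-1, -6) → (-1, -8); (-9, -8) → (-9, -26); (-4, 2) → (-4, -6)
T3 rotate counter-clockwise with cos θ = -4/5, sin θ = 3/5: (-8, -21) → (19, 12); (-1, -8) → (28/5, 29/5); (-9, -26) → (114/5, 77/5); (-4, -6) → (34/5, 12/5)
T4 scale by (3/2, 1): (19, 12) → (57/2, 12); (28/5, 29/5) → (42/5, 29/5); (114/5, 77/5) → (171/5, 77/5); (34/5, 12/5) → (51/5, 12/5)
T5 translate by (3, 0): (57/2, 12) → (63/2, 12); (42/5, 29/5) → (57/5, 29/5); (171/5, 77/5) → (186/5, 77/5); (51/5, 12/5) → (66/5, 12/5)

image vertices: (63/2, 12), (57/5, 29/5), (186/5, 77/5), (66/5, 12/5)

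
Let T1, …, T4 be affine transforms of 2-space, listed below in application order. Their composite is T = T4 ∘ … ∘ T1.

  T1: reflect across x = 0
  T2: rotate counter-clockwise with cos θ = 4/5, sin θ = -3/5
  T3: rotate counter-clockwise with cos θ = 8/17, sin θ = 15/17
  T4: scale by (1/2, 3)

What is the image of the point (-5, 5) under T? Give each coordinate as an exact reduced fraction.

T1 reflect across x = 0: (-5, 5) → (5, 5)
T2 rotate counter-clockwise with cos θ = 4/5, sin θ = -3/5: (5, 5) → (7, 1)
T3 rotate counter-clockwise with cos θ = 8/17, sin θ = 15/17: (7, 1) → (41/17, 113/17)
T4 scale by (1/2, 3): (41/17, 113/17) → (41/34, 339/17)

T(p) = (41/34, 339/17)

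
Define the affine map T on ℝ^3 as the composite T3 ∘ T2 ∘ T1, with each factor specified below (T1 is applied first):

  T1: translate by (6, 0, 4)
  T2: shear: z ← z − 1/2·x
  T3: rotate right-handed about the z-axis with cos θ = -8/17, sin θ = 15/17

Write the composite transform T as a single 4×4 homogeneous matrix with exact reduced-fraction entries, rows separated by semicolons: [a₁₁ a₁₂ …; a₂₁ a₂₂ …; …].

T = [-8/17 -15/17 0 -48/17; 15/17 -8/17 0 90/17; -1/2 0 1 1; 0 0 0 1]

T1 = [1 0 0 6; 0 1 0 0; 0 0 1 4; 0 0 0 1]
T2·T1 = [1 0 0 6; 0 1 0 0; -1/2 0 1 1; 0 0 0 1]
T3·…·T1 = [-8/17 -15/17 0 -48/17; 15/17 -8/17 0 90/17; -1/2 0 1 1; 0 0 0 1]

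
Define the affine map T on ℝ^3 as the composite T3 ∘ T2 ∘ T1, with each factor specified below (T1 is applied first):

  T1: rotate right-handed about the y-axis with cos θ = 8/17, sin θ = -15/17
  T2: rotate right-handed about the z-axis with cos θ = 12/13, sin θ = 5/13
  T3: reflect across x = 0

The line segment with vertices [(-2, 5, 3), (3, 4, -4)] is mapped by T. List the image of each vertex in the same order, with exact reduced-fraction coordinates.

image vertices: (89/17, 55/17, -6/17), (-668/221, 1236/221, 13/17)

T1 rotate right-handed about the y-axis with cos θ = 8/17, sin θ = -15/17: (-2, 5, 3) → (-61/17, 5, -6/17); (3, 4, -4) → (84/17, 4, 13/17)
T2 rotate right-handed about the z-axis with cos θ = 12/13, sin θ = 5/13: (-61/17, 5, -6/17) → (-89/17, 55/17, -6/17); (84/17, 4, 13/17) → (668/221, 1236/221, 13/17)
T3 reflect across x = 0: (-89/17, 55/17, -6/17) → (89/17, 55/17, -6/17); (668/221, 1236/221, 13/17) → (-668/221, 1236/221, 13/17)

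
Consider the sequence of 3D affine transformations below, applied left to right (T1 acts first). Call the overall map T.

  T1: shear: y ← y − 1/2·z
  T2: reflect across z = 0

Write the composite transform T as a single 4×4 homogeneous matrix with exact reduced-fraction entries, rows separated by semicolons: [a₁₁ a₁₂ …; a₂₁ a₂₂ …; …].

T = [1 0 0 0; 0 1 -1/2 0; 0 0 -1 0; 0 0 0 1]

T1 = [1 0 0 0; 0 1 -1/2 0; 0 0 1 0; 0 0 0 1]
T2·T1 = [1 0 0 0; 0 1 -1/2 0; 0 0 -1 0; 0 0 0 1]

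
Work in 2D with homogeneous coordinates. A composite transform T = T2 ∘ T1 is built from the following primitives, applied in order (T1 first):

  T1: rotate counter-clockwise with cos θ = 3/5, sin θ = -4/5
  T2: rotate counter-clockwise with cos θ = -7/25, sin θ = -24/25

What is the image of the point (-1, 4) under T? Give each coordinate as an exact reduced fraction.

T(p) = (293/125, -424/125)

T1 rotate counter-clockwise with cos θ = 3/5, sin θ = -4/5: (-1, 4) → (13/5, 16/5)
T2 rotate counter-clockwise with cos θ = -7/25, sin θ = -24/25: (13/5, 16/5) → (293/125, -424/125)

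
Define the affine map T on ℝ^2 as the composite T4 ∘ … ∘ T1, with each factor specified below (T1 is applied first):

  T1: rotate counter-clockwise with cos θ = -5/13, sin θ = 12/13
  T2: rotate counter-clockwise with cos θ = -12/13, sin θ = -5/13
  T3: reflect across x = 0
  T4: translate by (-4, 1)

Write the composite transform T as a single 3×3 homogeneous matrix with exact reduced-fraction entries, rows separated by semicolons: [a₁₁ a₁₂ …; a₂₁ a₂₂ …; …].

T = [-120/169 -119/169 -4; -119/169 120/169 1; 0 0 1]

T1 = [-5/13 -12/13 0; 12/13 -5/13 0; 0 0 1]
T2·T1 = [120/169 119/169 0; -119/169 120/169 0; 0 0 1]
T3·…·T1 = [-120/169 -119/169 0; -119/169 120/169 0; 0 0 1]
T4·…·T1 = [-120/169 -119/169 -4; -119/169 120/169 1; 0 0 1]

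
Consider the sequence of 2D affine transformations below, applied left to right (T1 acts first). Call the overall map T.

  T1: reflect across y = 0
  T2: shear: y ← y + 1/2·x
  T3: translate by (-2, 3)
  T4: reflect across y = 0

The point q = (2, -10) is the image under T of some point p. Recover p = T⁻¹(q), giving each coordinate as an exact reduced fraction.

p = (4, -5)

T1 = [1 0 0; 0 -1 0; 0 0 1]
T2·T1 = [1 0 0; 1/2 -1 0; 0 0 1]
T3·…·T1 = [1 0 -2; 1/2 -1 3; 0 0 1]
T4·…·T1 = [1 0 -2; -1/2 1 -3; 0 0 1]
det M = 1; M⁻¹ = [1 0 2; 1/2 1 4; 0 0 1]
M⁻¹ · (2, -10)ᵀ = (4, -5)ᵀ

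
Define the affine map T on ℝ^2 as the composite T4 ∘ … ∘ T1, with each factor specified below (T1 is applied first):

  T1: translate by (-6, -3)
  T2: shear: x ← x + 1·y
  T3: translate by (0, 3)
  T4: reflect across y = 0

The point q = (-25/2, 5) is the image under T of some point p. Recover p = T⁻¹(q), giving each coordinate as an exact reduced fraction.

p = (3/2, -5)

T1 = [1 0 -6; 0 1 -3; 0 0 1]
T2·T1 = [1 1 -9; 0 1 -3; 0 0 1]
T3·…·T1 = [1 1 -9; 0 1 0; 0 0 1]
T4·…·T1 = [1 1 -9; 0 -1 0; 0 0 1]
det M = -1; M⁻¹ = [1 1 9; 0 -1 0; 0 0 1]
M⁻¹ · (-25/2, 5)ᵀ = (3/2, -5)ᵀ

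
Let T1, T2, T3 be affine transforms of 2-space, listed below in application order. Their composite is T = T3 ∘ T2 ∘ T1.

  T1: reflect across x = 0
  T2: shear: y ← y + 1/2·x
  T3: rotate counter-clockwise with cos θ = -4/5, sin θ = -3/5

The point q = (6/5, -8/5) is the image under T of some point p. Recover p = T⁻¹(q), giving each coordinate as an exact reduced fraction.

T1 = [-1 0 0; 0 1 0; 0 0 1]
T2·T1 = [-1 0 0; -1/2 1 0; 0 0 1]
T3·…·T1 = [1/2 3/5 0; 1 -4/5 0; 0 0 1]
det M = -1; M⁻¹ = [4/5 3/5 0; 1 -1/2 0; 0 0 1]
M⁻¹ · (6/5, -8/5)ᵀ = (0, 2)ᵀ

p = (0, 2)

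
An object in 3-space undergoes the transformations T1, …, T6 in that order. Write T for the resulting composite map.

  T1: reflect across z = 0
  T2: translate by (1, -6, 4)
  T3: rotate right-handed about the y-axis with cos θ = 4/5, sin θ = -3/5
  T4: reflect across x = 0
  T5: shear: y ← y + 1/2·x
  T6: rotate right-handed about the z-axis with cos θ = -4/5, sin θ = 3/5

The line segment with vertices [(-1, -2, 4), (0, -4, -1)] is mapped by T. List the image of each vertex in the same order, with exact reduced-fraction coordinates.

image vertices: (24/5, 32/5, 0), (179/50, 211/25, 23/5)

T1 reflect across z = 0: (-1, -2, 4) → (-1, -2, -4); (0, -4, -1) → (0, -4, 1)
T2 translate by (1, -6, 4): (-1, -2, -4) → (0, -8, 0); (0, -4, 1) → (1, -10, 5)
T3 rotate right-handed about the y-axis with cos θ = 4/5, sin θ = -3/5: (0, -8, 0) → (0, -8, 0); (1, -10, 5) → (-11/5, -10, 23/5)
T4 reflect across x = 0: (0, -8, 0) → (0, -8, 0); (-11/5, -10, 23/5) → (11/5, -10, 23/5)
T5 shear: y ← y + 1/2·x: (0, -8, 0) → (0, -8, 0); (11/5, -10, 23/5) → (11/5, -89/10, 23/5)
T6 rotate right-handed about the z-axis with cos θ = -4/5, sin θ = 3/5: (0, -8, 0) → (24/5, 32/5, 0); (11/5, -89/10, 23/5) → (179/50, 211/25, 23/5)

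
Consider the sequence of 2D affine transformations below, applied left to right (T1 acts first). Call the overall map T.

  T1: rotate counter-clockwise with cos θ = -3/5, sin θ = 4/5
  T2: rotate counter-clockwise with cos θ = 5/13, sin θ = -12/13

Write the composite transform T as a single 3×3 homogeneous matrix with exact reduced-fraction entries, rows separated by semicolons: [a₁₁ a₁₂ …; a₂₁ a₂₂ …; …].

T1 = [-3/5 -4/5 0; 4/5 -3/5 0; 0 0 1]
T2·T1 = [33/65 -56/65 0; 56/65 33/65 0; 0 0 1]

T = [33/65 -56/65 0; 56/65 33/65 0; 0 0 1]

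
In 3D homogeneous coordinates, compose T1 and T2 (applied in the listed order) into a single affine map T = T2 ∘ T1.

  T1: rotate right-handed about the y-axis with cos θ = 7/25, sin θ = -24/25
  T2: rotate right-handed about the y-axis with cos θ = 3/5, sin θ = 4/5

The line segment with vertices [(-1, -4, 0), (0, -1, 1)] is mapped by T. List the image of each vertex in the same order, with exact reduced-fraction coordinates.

image vertices: (-117/125, -4, -44/125), (-44/125, -1, 117/125)

T1 rotate right-handed about the y-axis with cos θ = 7/25, sin θ = -24/25: (-1, -4, 0) → (-7/25, -4, -24/25); (0, -1, 1) → (-24/25, -1, 7/25)
T2 rotate right-handed about the y-axis with cos θ = 3/5, sin θ = 4/5: (-7/25, -4, -24/25) → (-117/125, -4, -44/125); (-24/25, -1, 7/25) → (-44/125, -1, 117/125)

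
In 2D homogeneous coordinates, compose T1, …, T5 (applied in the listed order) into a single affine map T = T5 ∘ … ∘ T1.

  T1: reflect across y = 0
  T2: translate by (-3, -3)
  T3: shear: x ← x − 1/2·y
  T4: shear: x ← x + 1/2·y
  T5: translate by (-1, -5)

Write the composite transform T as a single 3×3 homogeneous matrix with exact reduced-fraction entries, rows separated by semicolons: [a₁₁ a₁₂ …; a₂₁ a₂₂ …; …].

T1 = [1 0 0; 0 -1 0; 0 0 1]
T2·T1 = [1 0 -3; 0 -1 -3; 0 0 1]
T3·…·T1 = [1 1/2 -3/2; 0 -1 -3; 0 0 1]
T4·…·T1 = [1 0 -3; 0 -1 -3; 0 0 1]
T5·…·T1 = [1 0 -4; 0 -1 -8; 0 0 1]

T = [1 0 -4; 0 -1 -8; 0 0 1]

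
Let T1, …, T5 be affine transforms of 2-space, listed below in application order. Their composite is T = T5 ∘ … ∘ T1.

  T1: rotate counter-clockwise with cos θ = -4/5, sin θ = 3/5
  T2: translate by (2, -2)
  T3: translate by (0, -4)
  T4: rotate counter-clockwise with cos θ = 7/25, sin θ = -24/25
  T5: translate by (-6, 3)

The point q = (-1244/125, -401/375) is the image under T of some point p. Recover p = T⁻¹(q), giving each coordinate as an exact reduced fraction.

T1 = [-4/5 -3/5 0; 3/5 -4/5 0; 0 0 1]
T2·T1 = [-4/5 -3/5 2; 3/5 -4/5 -2; 0 0 1]
T3·…·T1 = [-4/5 -3/5 2; 3/5 -4/5 -6; 0 0 1]
T4·…·T1 = [44/125 -117/125 -26/5; 117/125 44/125 -18/5; 0 0 1]
T5·…·T1 = [44/125 -117/125 -56/5; 117/125 44/125 -3/5; 0 0 1]
det M = 1; M⁻¹ = [44/125 117/125 563/125; -117/125 44/125 -1284/125; 0 0 1]
M⁻¹ · (-1244/125, -401/375)ᵀ = (0, -4/3)ᵀ

p = (0, -4/3)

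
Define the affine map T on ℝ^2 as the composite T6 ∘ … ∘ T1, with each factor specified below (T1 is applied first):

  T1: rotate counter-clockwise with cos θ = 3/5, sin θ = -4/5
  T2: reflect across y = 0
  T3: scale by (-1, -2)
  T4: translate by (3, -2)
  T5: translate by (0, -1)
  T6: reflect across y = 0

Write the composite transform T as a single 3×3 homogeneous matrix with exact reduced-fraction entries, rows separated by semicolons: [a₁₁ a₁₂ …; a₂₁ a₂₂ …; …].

T1 = [3/5 4/5 0; -4/5 3/5 0; 0 0 1]
T2·T1 = [3/5 4/5 0; 4/5 -3/5 0; 0 0 1]
T3·…·T1 = [-3/5 -4/5 0; -8/5 6/5 0; 0 0 1]
T4·…·T1 = [-3/5 -4/5 3; -8/5 6/5 -2; 0 0 1]
T5·…·T1 = [-3/5 -4/5 3; -8/5 6/5 -3; 0 0 1]
T6·…·T1 = [-3/5 -4/5 3; 8/5 -6/5 3; 0 0 1]

T = [-3/5 -4/5 3; 8/5 -6/5 3; 0 0 1]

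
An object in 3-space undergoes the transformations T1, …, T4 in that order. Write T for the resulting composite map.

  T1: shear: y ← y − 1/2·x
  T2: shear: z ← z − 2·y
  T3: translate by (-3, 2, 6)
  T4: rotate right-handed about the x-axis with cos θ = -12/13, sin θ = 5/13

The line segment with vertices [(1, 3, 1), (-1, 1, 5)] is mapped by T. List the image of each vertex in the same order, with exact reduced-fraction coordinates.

T1 shear: y ← y − 1/2·x: (1, 3, 1) → (1, 5/2, 1); (-1, 1, 5) → (-1, 3/2, 5)
T2 shear: z ← z − 2·y: (1, 5/2, 1) → (1, 5/2, -4); (-1, 3/2, 5) → (-1, 3/2, 2)
T3 translate by (-3, 2, 6): (1, 5/2, -4) → (-2, 9/2, 2); (-1, 3/2, 2) → (-4, 7/2, 8)
T4 rotate right-handed about the x-axis with cos θ = -12/13, sin θ = 5/13: (-2, 9/2, 2) → (-2, -64/13, -3/26); (-4, 7/2, 8) → (-4, -82/13, -157/26)

image vertices: (-2, -64/13, -3/26), (-4, -82/13, -157/26)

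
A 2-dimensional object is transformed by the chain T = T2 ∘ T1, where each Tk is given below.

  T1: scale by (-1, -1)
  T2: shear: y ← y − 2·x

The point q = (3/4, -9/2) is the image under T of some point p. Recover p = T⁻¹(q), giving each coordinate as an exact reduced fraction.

T1 = [-1 0 0; 0 -1 0; 0 0 1]
T2·T1 = [-1 0 0; 2 -1 0; 0 0 1]
det M = 1; M⁻¹ = [-1 0 0; -2 -1 0; 0 0 1]
M⁻¹ · (3/4, -9/2)ᵀ = (-3/4, 3)ᵀ

p = (-3/4, 3)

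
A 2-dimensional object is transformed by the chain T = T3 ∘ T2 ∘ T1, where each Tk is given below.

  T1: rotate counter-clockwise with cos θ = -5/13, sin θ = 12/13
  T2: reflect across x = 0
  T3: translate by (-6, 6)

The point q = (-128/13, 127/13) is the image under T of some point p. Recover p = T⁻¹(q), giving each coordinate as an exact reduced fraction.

p = (2, -5)

T1 = [-5/13 -12/13 0; 12/13 -5/13 0; 0 0 1]
T2·T1 = [5/13 12/13 0; 12/13 -5/13 0; 0 0 1]
T3·…·T1 = [5/13 12/13 -6; 12/13 -5/13 6; 0 0 1]
det M = -1; M⁻¹ = [5/13 12/13 -42/13; 12/13 -5/13 102/13; 0 0 1]
M⁻¹ · (-128/13, 127/13)ᵀ = (2, -5)ᵀ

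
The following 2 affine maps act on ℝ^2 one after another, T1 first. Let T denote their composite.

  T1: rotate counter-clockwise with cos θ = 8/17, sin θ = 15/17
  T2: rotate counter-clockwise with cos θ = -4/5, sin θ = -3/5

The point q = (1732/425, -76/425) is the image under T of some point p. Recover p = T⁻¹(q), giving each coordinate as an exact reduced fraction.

T1 = [8/17 -15/17 0; 15/17 8/17 0; 0 0 1]
T2·T1 = [13/85 84/85 0; -84/85 13/85 0; 0 0 1]
det M = 1; M⁻¹ = [13/85 -84/85 0; 84/85 13/85 0; 0 0 1]
M⁻¹ · (1732/425, -76/425)ᵀ = (4/5, 4)ᵀ

p = (4/5, 4)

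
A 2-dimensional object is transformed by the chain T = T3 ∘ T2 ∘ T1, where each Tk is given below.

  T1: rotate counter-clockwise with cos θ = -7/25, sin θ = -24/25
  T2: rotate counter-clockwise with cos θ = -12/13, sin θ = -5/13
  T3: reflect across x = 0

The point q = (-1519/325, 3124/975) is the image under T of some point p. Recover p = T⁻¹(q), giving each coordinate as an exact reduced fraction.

p = (8/3, -5)

T1 = [-7/25 24/25 0; -24/25 -7/25 0; 0 0 1]
T2·T1 = [-36/325 -323/325 0; 323/325 -36/325 0; 0 0 1]
T3·…·T1 = [36/325 323/325 0; 323/325 -36/325 0; 0 0 1]
det M = -1; M⁻¹ = [36/325 323/325 0; 323/325 -36/325 0; 0 0 1]
M⁻¹ · (-1519/325, 3124/975)ᵀ = (8/3, -5)ᵀ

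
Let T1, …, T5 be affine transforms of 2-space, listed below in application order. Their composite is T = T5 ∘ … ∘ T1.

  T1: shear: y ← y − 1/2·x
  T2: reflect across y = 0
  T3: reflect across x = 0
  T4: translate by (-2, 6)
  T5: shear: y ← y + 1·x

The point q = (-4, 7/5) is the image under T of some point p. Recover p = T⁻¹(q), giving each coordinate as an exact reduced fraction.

p = (2, 8/5)

T1 = [1 0 0; -1/2 1 0; 0 0 1]
T2·T1 = [1 0 0; 1/2 -1 0; 0 0 1]
T3·…·T1 = [-1 0 0; 1/2 -1 0; 0 0 1]
T4·…·T1 = [-1 0 -2; 1/2 -1 6; 0 0 1]
T5·…·T1 = [-1 0 -2; -1/2 -1 4; 0 0 1]
det M = 1; M⁻¹ = [-1 0 -2; 1/2 -1 5; 0 0 1]
M⁻¹ · (-4, 7/5)ᵀ = (2, 8/5)ᵀ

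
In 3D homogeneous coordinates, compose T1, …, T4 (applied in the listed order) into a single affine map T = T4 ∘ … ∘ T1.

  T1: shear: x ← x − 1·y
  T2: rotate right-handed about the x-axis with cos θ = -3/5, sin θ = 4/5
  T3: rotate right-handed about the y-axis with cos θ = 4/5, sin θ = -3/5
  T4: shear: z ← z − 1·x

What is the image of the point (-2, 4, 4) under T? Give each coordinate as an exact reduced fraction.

T1 shear: x ← x − 1·y: (-2, 4, 4) → (-6, 4, 4)
T2 rotate right-handed about the x-axis with cos θ = -3/5, sin θ = 4/5: (-6, 4, 4) → (-6, -28/5, 4/5)
T3 rotate right-handed about the y-axis with cos θ = 4/5, sin θ = -3/5: (-6, -28/5, 4/5) → (-132/25, -28/5, -74/25)
T4 shear: z ← z − 1·x: (-132/25, -28/5, -74/25) → (-132/25, -28/5, 58/25)

T(p) = (-132/25, -28/5, 58/25)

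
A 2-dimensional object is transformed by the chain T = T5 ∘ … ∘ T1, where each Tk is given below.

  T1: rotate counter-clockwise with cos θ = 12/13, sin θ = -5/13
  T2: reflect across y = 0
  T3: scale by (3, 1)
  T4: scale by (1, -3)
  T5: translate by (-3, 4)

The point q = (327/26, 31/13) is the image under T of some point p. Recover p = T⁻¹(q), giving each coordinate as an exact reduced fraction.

p = (5, 3/2)

T1 = [12/13 5/13 0; -5/13 12/13 0; 0 0 1]
T2·T1 = [12/13 5/13 0; 5/13 -12/13 0; 0 0 1]
T3·…·T1 = [36/13 15/13 0; 5/13 -12/13 0; 0 0 1]
T4·…·T1 = [36/13 15/13 0; -15/13 36/13 0; 0 0 1]
T5·…·T1 = [36/13 15/13 -3; -15/13 36/13 4; 0 0 1]
det M = 9; M⁻¹ = [4/13 -5/39 56/39; 5/39 4/13 -11/13; 0 0 1]
M⁻¹ · (327/26, 31/13)ᵀ = (5, 3/2)ᵀ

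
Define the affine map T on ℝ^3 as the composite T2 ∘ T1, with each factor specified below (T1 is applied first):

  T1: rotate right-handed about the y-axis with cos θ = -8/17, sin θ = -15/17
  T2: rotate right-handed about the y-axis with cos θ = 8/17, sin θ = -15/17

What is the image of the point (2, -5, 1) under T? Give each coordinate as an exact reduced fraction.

T1 rotate right-handed about the y-axis with cos θ = -8/17, sin θ = -15/17: (2, -5, 1) → (-31/17, -5, 22/17)
T2 rotate right-handed about the y-axis with cos θ = 8/17, sin θ = -15/17: (-31/17, -5, 22/17) → (-2, -5, -1)

T(p) = (-2, -5, -1)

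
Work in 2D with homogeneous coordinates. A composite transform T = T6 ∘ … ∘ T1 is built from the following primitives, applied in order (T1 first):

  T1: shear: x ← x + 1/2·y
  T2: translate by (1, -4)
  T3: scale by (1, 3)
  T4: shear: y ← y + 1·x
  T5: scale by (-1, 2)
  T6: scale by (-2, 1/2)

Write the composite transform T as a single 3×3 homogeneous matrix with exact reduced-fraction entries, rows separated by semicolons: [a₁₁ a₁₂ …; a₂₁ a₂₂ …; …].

T = [2 1 2; 1 7/2 -11; 0 0 1]

T1 = [1 1/2 0; 0 1 0; 0 0 1]
T2·T1 = [1 1/2 1; 0 1 -4; 0 0 1]
T3·…·T1 = [1 1/2 1; 0 3 -12; 0 0 1]
T4·…·T1 = [1 1/2 1; 1 7/2 -11; 0 0 1]
T5·…·T1 = [-1 -1/2 -1; 2 7 -22; 0 0 1]
T6·…·T1 = [2 1 2; 1 7/2 -11; 0 0 1]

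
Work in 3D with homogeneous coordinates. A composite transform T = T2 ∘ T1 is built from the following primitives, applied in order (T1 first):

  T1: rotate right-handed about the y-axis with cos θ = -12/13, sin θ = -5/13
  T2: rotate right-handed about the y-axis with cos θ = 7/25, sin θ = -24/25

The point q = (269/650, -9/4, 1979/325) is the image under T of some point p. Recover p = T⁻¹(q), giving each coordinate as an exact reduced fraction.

T1 = [-12/13 0 -5/13 0; 0 1 0 0; 5/13 0 -12/13 0; 0 0 0 1]
T2·T1 = [-204/325 0 253/325 0; 0 1 0 0; -253/325 0 -204/325 0; 0 0 0 1]
det M = 1; M⁻¹ = [-204/325 0 -253/325 0; 0 1 0 0; 253/325 0 -204/325 0; 0 0 0 1]
M⁻¹ · (269/650, -9/4, 1979/325)ᵀ = (-5, -9/4, -7/2)ᵀ

p = (-5, -9/4, -7/2)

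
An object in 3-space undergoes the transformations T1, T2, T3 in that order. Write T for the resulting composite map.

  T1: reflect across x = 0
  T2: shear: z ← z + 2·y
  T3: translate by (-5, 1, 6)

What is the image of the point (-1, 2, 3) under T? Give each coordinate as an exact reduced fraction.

T(p) = (-4, 3, 13)

T1 reflect across x = 0: (-1, 2, 3) → (1, 2, 3)
T2 shear: z ← z + 2·y: (1, 2, 3) → (1, 2, 7)
T3 translate by (-5, 1, 6): (1, 2, 7) → (-4, 3, 13)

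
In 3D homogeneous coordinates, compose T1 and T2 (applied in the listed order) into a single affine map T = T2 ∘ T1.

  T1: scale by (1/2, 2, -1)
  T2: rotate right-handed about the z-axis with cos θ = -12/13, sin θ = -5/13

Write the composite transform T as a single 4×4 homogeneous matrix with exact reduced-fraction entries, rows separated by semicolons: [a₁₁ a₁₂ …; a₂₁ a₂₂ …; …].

T1 = [1/2 0 0 0; 0 2 0 0; 0 0 -1 0; 0 0 0 1]
T2·T1 = [-6/13 10/13 0 0; -5/26 -24/13 0 0; 0 0 -1 0; 0 0 0 1]

T = [-6/13 10/13 0 0; -5/26 -24/13 0 0; 0 0 -1 0; 0 0 0 1]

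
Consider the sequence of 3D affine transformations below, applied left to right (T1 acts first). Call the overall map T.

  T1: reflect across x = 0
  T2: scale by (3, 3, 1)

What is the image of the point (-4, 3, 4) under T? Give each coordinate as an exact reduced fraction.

T1 reflect across x = 0: (-4, 3, 4) → (4, 3, 4)
T2 scale by (3, 3, 1): (4, 3, 4) → (12, 9, 4)

T(p) = (12, 9, 4)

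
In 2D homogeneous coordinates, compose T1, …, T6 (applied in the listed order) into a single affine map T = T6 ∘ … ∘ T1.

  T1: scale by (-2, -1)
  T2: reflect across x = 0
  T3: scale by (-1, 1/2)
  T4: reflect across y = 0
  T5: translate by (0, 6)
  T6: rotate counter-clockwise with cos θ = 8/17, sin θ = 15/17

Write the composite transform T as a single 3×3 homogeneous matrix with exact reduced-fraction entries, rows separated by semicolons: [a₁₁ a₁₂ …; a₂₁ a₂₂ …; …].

T = [-16/17 -15/34 -90/17; -30/17 4/17 48/17; 0 0 1]

T1 = [-2 0 0; 0 -1 0; 0 0 1]
T2·T1 = [2 0 0; 0 -1 0; 0 0 1]
T3·…·T1 = [-2 0 0; 0 -1/2 0; 0 0 1]
T4·…·T1 = [-2 0 0; 0 1/2 0; 0 0 1]
T5·…·T1 = [-2 0 0; 0 1/2 6; 0 0 1]
T6·…·T1 = [-16/17 -15/34 -90/17; -30/17 4/17 48/17; 0 0 1]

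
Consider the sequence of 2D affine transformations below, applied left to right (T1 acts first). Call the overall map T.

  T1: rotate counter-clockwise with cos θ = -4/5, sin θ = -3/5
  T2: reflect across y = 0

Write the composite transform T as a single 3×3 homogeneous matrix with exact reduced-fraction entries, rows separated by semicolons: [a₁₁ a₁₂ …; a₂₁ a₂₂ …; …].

T = [-4/5 3/5 0; 3/5 4/5 0; 0 0 1]

T1 = [-4/5 3/5 0; -3/5 -4/5 0; 0 0 1]
T2·T1 = [-4/5 3/5 0; 3/5 4/5 0; 0 0 1]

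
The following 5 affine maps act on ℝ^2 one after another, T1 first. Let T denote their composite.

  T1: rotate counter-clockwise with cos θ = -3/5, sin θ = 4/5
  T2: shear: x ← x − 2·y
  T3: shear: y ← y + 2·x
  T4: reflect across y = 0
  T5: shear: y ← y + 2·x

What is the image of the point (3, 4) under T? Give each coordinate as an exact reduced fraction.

T(p) = (-5, 0)

T1 rotate counter-clockwise with cos θ = -3/5, sin θ = 4/5: (3, 4) → (-5, 0)
T2 shear: x ← x − 2·y: (-5, 0) → (-5, 0)
T3 shear: y ← y + 2·x: (-5, 0) → (-5, -10)
T4 reflect across y = 0: (-5, -10) → (-5, 10)
T5 shear: y ← y + 2·x: (-5, 10) → (-5, 0)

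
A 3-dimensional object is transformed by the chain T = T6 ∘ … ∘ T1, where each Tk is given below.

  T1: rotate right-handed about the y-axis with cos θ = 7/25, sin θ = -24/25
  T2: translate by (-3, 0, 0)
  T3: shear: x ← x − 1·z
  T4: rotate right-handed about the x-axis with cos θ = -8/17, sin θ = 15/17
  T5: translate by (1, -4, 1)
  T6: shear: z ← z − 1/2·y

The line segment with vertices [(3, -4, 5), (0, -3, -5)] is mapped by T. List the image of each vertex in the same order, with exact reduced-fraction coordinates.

image vertices: (-256/25, -501/85, -1357/850), (21/5, -23/17, -53/170)

T1 rotate right-handed about the y-axis with cos θ = 7/25, sin θ = -24/25: (3, -4, 5) → (-99/25, -4, 107/25); (0, -3, -5) → (24/5, -3, -7/5)
T2 translate by (-3, 0, 0): (-99/25, -4, 107/25) → (-174/25, -4, 107/25); (24/5, -3, -7/5) → (9/5, -3, -7/5)
T3 shear: x ← x − 1·z: (-174/25, -4, 107/25) → (-281/25, -4, 107/25); (9/5, -3, -7/5) → (16/5, -3, -7/5)
T4 rotate right-handed about the x-axis with cos θ = -8/17, sin θ = 15/17: (-281/25, -4, 107/25) → (-281/25, -161/85, -2356/425); (16/5, -3, -7/5) → (16/5, 45/17, -169/85)
T5 translate by (1, -4, 1): (-281/25, -161/85, -2356/425) → (-256/25, -501/85, -1931/425); (16/5, 45/17, -169/85) → (21/5, -23/17, -84/85)
T6 shear: z ← z − 1/2·y: (-256/25, -501/85, -1931/425) → (-256/25, -501/85, -1357/850); (21/5, -23/17, -84/85) → (21/5, -23/17, -53/170)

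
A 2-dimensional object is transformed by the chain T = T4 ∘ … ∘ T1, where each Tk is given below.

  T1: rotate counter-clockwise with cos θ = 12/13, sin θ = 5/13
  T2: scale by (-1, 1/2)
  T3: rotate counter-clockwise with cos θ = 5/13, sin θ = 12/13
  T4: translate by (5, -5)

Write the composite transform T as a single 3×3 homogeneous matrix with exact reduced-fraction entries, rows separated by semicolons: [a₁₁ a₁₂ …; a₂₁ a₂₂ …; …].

T = [-90/169 -47/169 5; -263/338 90/169 -5; 0 0 1]

T1 = [12/13 -5/13 0; 5/13 12/13 0; 0 0 1]
T2·T1 = [-12/13 5/13 0; 5/26 6/13 0; 0 0 1]
T3·…·T1 = [-90/169 -47/169 0; -263/338 90/169 0; 0 0 1]
T4·…·T1 = [-90/169 -47/169 5; -263/338 90/169 -5; 0 0 1]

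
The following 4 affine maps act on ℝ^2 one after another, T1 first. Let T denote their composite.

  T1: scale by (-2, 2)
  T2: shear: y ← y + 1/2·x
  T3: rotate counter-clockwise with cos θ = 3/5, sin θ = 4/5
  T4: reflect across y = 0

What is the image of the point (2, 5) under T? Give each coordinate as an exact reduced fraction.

T(p) = (-44/5, -8/5)

T1 scale by (-2, 2): (2, 5) → (-4, 10)
T2 shear: y ← y + 1/2·x: (-4, 10) → (-4, 8)
T3 rotate counter-clockwise with cos θ = 3/5, sin θ = 4/5: (-4, 8) → (-44/5, 8/5)
T4 reflect across y = 0: (-44/5, 8/5) → (-44/5, -8/5)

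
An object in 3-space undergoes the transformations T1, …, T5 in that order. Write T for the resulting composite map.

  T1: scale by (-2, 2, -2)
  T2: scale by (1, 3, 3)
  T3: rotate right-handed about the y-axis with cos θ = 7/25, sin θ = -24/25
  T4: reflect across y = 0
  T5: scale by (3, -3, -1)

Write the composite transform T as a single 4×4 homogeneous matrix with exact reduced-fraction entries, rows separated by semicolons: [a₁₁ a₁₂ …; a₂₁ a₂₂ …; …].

T = [-42/25 0 432/25 0; 0 18 0 0; 48/25 0 42/25 0; 0 0 0 1]

T1 = [-2 0 0 0; 0 2 0 0; 0 0 -2 0; 0 0 0 1]
T2·T1 = [-2 0 0 0; 0 6 0 0; 0 0 -6 0; 0 0 0 1]
T3·…·T1 = [-14/25 0 144/25 0; 0 6 0 0; -48/25 0 -42/25 0; 0 0 0 1]
T4·…·T1 = [-14/25 0 144/25 0; 0 -6 0 0; -48/25 0 -42/25 0; 0 0 0 1]
T5·…·T1 = [-42/25 0 432/25 0; 0 18 0 0; 48/25 0 42/25 0; 0 0 0 1]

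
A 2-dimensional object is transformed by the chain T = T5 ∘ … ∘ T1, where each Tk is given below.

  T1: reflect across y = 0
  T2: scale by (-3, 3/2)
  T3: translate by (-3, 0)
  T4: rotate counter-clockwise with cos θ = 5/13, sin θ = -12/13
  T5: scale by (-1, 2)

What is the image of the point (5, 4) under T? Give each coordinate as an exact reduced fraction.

T(p) = (162/13, 372/13)

T1 reflect across y = 0: (5, 4) → (5, -4)
T2 scale by (-3, 3/2): (5, -4) → (-15, -6)
T3 translate by (-3, 0): (-15, -6) → (-18, -6)
T4 rotate counter-clockwise with cos θ = 5/13, sin θ = -12/13: (-18, -6) → (-162/13, 186/13)
T5 scale by (-1, 2): (-162/13, 186/13) → (162/13, 372/13)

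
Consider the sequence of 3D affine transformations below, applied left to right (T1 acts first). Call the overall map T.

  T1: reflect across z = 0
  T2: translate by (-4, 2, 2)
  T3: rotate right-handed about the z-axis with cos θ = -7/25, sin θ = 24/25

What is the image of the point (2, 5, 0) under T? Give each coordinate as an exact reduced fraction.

T(p) = (-154/25, -97/25, 2)

T1 reflect across z = 0: (2, 5, 0) → (2, 5, 0)
T2 translate by (-4, 2, 2): (2, 5, 0) → (-2, 7, 2)
T3 rotate right-handed about the z-axis with cos θ = -7/25, sin θ = 24/25: (-2, 7, 2) → (-154/25, -97/25, 2)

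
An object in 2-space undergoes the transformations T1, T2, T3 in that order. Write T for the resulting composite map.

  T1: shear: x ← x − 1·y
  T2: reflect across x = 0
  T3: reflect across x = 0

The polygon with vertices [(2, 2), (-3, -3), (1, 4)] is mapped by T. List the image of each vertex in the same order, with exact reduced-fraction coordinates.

image vertices: (0, 2), (0, -3), (-3, 4)

T1 shear: x ← x − 1·y: (2, 2) → (0, 2); (-3, -3) → (0, -3); (1, 4) → (-3, 4)
T2 reflect across x = 0: (0, 2) → (0, 2); (0, -3) → (0, -3); (-3, 4) → (3, 4)
T3 reflect across x = 0: (0, 2) → (0, 2); (0, -3) → (0, -3); (3, 4) → (-3, 4)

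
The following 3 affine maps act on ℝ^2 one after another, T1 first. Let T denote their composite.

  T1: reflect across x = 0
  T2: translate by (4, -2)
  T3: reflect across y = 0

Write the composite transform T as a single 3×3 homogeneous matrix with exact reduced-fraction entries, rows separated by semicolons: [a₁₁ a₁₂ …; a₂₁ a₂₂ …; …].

T1 = [-1 0 0; 0 1 0; 0 0 1]
T2·T1 = [-1 0 4; 0 1 -2; 0 0 1]
T3·…·T1 = [-1 0 4; 0 -1 2; 0 0 1]

T = [-1 0 4; 0 -1 2; 0 0 1]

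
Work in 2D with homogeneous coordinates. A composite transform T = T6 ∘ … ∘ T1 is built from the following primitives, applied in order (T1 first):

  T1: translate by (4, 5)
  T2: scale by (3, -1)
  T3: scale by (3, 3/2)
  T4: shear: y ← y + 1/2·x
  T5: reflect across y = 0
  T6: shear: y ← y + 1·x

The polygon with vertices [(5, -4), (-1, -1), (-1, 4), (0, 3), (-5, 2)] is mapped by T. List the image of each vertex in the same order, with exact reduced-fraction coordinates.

T1 translate by (4, 5): (5, -4) → (9, 1); (-1, -1) → (3, 4); (-1, 4) → (3, 9); (0, 3) → (4, 8); (-5, 2) → (-1, 7)
T2 scale by (3, -1): (9, 1) → (27, -1); (3, 4) → (9, -4); (3, 9) → (9, -9); (4, 8) → (12, -8); (-1, 7) → (-3, -7)
T3 scale by (3, 3/2): (27, -1) → (81, -3/2); (9, -4) → (27, -6); (9, -9) → (27, -27/2); (12, -8) → (36, -12); (-3, -7) → (-9, -21/2)
T4 shear: y ← y + 1/2·x: (81, -3/2) → (81, 39); (27, -6) → (27, 15/2); (27, -27/2) → (27, 0); (36, -12) → (36, 6); (-9, -21/2) → (-9, -15)
T5 reflect across y = 0: (81, 39) → (81, -39); (27, 15/2) → (27, -15/2); (27, 0) → (27, 0); (36, 6) → (36, -6); (-9, -15) → (-9, 15)
T6 shear: y ← y + 1·x: (81, -39) → (81, 42); (27, -15/2) → (27, 39/2); (27, 0) → (27, 27); (36, -6) → (36, 30); (-9, 15) → (-9, 6)

image vertices: (81, 42), (27, 39/2), (27, 27), (36, 30), (-9, 6)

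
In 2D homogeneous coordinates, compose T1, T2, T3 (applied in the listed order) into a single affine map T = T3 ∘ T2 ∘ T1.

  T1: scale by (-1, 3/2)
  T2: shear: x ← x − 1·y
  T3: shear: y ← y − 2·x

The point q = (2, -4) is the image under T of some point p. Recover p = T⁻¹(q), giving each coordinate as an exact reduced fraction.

T1 = [-1 0 0; 0 3/2 0; 0 0 1]
T2·T1 = [-1 -3/2 0; 0 3/2 0; 0 0 1]
T3·…·T1 = [-1 -3/2 0; 2 9/2 0; 0 0 1]
det M = -3/2; M⁻¹ = [-3 -1 0; 4/3 2/3 0; 0 0 1]
M⁻¹ · (2, -4)ᵀ = (-2, 0)ᵀ

p = (-2, 0)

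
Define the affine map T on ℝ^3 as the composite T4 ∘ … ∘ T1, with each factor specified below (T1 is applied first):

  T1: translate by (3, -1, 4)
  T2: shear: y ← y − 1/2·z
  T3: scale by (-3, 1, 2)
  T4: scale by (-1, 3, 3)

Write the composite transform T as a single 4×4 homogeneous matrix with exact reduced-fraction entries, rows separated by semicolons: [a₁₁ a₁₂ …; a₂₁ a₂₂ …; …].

T = [3 0 0 9; 0 3 -3/2 -9; 0 0 6 24; 0 0 0 1]

T1 = [1 0 0 3; 0 1 0 -1; 0 0 1 4; 0 0 0 1]
T2·T1 = [1 0 0 3; 0 1 -1/2 -3; 0 0 1 4; 0 0 0 1]
T3·…·T1 = [-3 0 0 -9; 0 1 -1/2 -3; 0 0 2 8; 0 0 0 1]
T4·…·T1 = [3 0 0 9; 0 3 -3/2 -9; 0 0 6 24; 0 0 0 1]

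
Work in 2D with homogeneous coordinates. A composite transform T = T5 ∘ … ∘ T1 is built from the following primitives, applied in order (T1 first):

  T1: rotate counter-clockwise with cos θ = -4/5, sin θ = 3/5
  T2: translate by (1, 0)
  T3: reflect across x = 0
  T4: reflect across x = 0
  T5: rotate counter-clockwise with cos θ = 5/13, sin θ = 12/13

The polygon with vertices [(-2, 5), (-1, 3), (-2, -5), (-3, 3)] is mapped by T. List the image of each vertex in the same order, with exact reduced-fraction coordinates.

T1 rotate counter-clockwise with cos θ = -4/5, sin θ = 3/5: (-2, 5) → (-7/5, -26/5); (-1, 3) → (-1, -3); (-2, -5) → (23/5, 14/5); (-3, 3) → (3/5, -21/5)
T2 translate by (1, 0): (-7/5, -26/5) → (-2/5, -26/5); (-1, -3) → (0, -3); (23/5, 14/5) → (28/5, 14/5); (3/5, -21/5) → (8/5, -21/5)
T3 reflect across x = 0: (-2/5, -26/5) → (2/5, -26/5); (0, -3) → (0, -3); (28/5, 14/5) → (-28/5, 14/5); (8/5, -21/5) → (-8/5, -21/5)
T4 reflect across x = 0: (2/5, -26/5) → (-2/5, -26/5); (0, -3) → (0, -3); (-28/5, 14/5) → (28/5, 14/5); (-8/5, -21/5) → (8/5, -21/5)
T5 rotate counter-clockwise with cos θ = 5/13, sin θ = 12/13: (-2/5, -26/5) → (302/65, -154/65); (0, -3) → (36/13, -15/13); (28/5, 14/5) → (-28/65, 406/65); (8/5, -21/5) → (292/65, -9/65)

image vertices: (302/65, -154/65), (36/13, -15/13), (-28/65, 406/65), (292/65, -9/65)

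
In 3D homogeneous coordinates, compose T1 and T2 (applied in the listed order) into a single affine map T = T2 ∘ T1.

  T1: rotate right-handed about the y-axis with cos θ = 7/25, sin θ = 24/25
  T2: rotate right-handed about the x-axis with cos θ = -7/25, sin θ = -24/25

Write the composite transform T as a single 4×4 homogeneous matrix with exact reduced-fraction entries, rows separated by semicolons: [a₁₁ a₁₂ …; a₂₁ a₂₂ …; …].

T1 = [7/25 0 24/25 0; 0 1 0 0; -24/25 0 7/25 0; 0 0 0 1]
T2·T1 = [7/25 0 24/25 0; -576/625 -7/25 168/625 0; 168/625 -24/25 -49/625 0; 0 0 0 1]

T = [7/25 0 24/25 0; -576/625 -7/25 168/625 0; 168/625 -24/25 -49/625 0; 0 0 0 1]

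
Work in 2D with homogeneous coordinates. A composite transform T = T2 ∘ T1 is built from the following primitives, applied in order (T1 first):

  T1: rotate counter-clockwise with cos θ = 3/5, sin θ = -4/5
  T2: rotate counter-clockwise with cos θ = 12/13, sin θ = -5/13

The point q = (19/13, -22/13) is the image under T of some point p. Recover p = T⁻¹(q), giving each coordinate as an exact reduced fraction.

T1 = [3/5 4/5 0; -4/5 3/5 0; 0 0 1]
T2·T1 = [16/65 63/65 0; -63/65 16/65 0; 0 0 1]
det M = 1; M⁻¹ = [16/65 -63/65 0; 63/65 16/65 0; 0 0 1]
M⁻¹ · (19/13, -22/13)ᵀ = (2, 1)ᵀ

p = (2, 1)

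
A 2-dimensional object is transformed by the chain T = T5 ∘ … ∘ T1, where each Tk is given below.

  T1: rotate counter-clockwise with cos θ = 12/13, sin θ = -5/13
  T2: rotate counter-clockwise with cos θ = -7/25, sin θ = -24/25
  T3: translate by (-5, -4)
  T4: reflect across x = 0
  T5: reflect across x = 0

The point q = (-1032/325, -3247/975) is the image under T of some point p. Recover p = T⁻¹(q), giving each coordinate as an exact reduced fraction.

T1 = [12/13 5/13 0; -5/13 12/13 0; 0 0 1]
T2·T1 = [-204/325 253/325 0; -253/325 -204/325 0; 0 0 1]
T3·…·T1 = [-204/325 253/325 -5; -253/325 -204/325 -4; 0 0 1]
T4·…·T1 = [204/325 -253/325 5; -253/325 -204/325 -4; 0 0 1]
T5·…·T1 = [-204/325 253/325 -5; -253/325 -204/325 -4; 0 0 1]
det M = 1; M⁻¹ = [-204/325 -253/325 -2032/325; 253/325 -204/325 449/325; 0 0 1]
M⁻¹ · (-1032/325, -3247/975)ᵀ = (-5/3, 1)ᵀ

p = (-5/3, 1)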